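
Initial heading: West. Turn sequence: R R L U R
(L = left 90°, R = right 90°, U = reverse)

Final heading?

Answer: Final heading: West

Derivation:
Start: West
  R (right (90° clockwise)) -> North
  R (right (90° clockwise)) -> East
  L (left (90° counter-clockwise)) -> North
  U (U-turn (180°)) -> South
  R (right (90° clockwise)) -> West
Final: West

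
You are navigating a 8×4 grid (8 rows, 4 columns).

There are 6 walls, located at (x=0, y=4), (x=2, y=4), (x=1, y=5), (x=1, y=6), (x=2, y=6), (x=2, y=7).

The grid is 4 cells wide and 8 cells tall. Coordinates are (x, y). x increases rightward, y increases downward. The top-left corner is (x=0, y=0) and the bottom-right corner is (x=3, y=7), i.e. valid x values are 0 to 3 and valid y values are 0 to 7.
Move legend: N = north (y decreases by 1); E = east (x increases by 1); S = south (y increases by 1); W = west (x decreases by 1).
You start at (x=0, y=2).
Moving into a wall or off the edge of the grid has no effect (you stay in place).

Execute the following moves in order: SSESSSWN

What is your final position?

Start: (x=0, y=2)
  S (south): (x=0, y=2) -> (x=0, y=3)
  S (south): blocked, stay at (x=0, y=3)
  E (east): (x=0, y=3) -> (x=1, y=3)
  S (south): (x=1, y=3) -> (x=1, y=4)
  S (south): blocked, stay at (x=1, y=4)
  S (south): blocked, stay at (x=1, y=4)
  W (west): blocked, stay at (x=1, y=4)
  N (north): (x=1, y=4) -> (x=1, y=3)
Final: (x=1, y=3)

Answer: Final position: (x=1, y=3)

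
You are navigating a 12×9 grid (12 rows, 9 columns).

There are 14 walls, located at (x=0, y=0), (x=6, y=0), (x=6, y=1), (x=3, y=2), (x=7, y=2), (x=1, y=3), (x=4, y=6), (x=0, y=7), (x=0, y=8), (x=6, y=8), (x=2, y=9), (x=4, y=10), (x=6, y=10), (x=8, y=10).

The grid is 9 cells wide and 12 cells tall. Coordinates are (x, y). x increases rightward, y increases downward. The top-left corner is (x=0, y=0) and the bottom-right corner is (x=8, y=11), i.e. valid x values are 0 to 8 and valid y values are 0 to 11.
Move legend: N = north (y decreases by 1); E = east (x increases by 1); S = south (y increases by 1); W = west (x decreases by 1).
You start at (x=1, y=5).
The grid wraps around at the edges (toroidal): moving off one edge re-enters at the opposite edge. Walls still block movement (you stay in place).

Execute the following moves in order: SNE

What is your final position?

Start: (x=1, y=5)
  S (south): (x=1, y=5) -> (x=1, y=6)
  N (north): (x=1, y=6) -> (x=1, y=5)
  E (east): (x=1, y=5) -> (x=2, y=5)
Final: (x=2, y=5)

Answer: Final position: (x=2, y=5)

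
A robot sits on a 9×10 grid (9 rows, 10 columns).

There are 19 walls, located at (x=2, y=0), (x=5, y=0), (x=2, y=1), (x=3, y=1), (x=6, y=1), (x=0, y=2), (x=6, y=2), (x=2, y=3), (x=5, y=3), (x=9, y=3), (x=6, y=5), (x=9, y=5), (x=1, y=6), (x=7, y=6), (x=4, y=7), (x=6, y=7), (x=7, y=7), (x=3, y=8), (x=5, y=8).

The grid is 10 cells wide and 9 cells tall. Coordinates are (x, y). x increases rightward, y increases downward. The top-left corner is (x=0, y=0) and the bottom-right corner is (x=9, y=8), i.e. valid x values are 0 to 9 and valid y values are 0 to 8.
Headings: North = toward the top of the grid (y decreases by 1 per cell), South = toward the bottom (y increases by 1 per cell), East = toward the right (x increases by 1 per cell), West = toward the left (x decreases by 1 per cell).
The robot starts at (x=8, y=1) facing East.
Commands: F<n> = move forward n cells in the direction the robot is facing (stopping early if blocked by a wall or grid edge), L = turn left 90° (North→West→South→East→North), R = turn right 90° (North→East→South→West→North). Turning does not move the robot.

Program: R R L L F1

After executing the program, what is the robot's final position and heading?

Answer: Final position: (x=9, y=1), facing East

Derivation:
Start: (x=8, y=1), facing East
  R: turn right, now facing South
  R: turn right, now facing West
  L: turn left, now facing South
  L: turn left, now facing East
  F1: move forward 1, now at (x=9, y=1)
Final: (x=9, y=1), facing East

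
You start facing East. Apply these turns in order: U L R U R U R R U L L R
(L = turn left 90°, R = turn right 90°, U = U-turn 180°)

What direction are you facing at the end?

Answer: Final heading: West

Derivation:
Start: East
  U (U-turn (180°)) -> West
  L (left (90° counter-clockwise)) -> South
  R (right (90° clockwise)) -> West
  U (U-turn (180°)) -> East
  R (right (90° clockwise)) -> South
  U (U-turn (180°)) -> North
  R (right (90° clockwise)) -> East
  R (right (90° clockwise)) -> South
  U (U-turn (180°)) -> North
  L (left (90° counter-clockwise)) -> West
  L (left (90° counter-clockwise)) -> South
  R (right (90° clockwise)) -> West
Final: West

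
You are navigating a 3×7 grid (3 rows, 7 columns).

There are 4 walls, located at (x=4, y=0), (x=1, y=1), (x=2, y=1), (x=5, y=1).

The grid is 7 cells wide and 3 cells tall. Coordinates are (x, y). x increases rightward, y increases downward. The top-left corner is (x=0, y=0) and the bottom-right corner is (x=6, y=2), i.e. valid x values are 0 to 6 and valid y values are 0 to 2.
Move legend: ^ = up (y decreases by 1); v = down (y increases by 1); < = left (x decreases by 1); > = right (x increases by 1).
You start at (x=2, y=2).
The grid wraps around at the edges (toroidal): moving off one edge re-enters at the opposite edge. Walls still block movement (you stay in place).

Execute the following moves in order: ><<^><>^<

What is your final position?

Answer: Final position: (x=1, y=2)

Derivation:
Start: (x=2, y=2)
  > (right): (x=2, y=2) -> (x=3, y=2)
  < (left): (x=3, y=2) -> (x=2, y=2)
  < (left): (x=2, y=2) -> (x=1, y=2)
  ^ (up): blocked, stay at (x=1, y=2)
  > (right): (x=1, y=2) -> (x=2, y=2)
  < (left): (x=2, y=2) -> (x=1, y=2)
  > (right): (x=1, y=2) -> (x=2, y=2)
  ^ (up): blocked, stay at (x=2, y=2)
  < (left): (x=2, y=2) -> (x=1, y=2)
Final: (x=1, y=2)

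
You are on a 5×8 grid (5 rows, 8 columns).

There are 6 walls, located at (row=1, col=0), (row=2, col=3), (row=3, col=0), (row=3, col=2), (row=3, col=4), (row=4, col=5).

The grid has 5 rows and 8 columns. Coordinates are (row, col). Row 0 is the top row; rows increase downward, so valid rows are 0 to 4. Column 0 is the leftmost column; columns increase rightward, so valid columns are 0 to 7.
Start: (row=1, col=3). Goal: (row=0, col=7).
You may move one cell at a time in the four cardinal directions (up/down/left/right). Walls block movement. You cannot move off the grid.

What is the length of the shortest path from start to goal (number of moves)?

Answer: Shortest path length: 5

Derivation:
BFS from (row=1, col=3) until reaching (row=0, col=7):
  Distance 0: (row=1, col=3)
  Distance 1: (row=0, col=3), (row=1, col=2), (row=1, col=4)
  Distance 2: (row=0, col=2), (row=0, col=4), (row=1, col=1), (row=1, col=5), (row=2, col=2), (row=2, col=4)
  Distance 3: (row=0, col=1), (row=0, col=5), (row=1, col=6), (row=2, col=1), (row=2, col=5)
  Distance 4: (row=0, col=0), (row=0, col=6), (row=1, col=7), (row=2, col=0), (row=2, col=6), (row=3, col=1), (row=3, col=5)
  Distance 5: (row=0, col=7), (row=2, col=7), (row=3, col=6), (row=4, col=1)  <- goal reached here
One shortest path (5 moves): (row=1, col=3) -> (row=1, col=4) -> (row=1, col=5) -> (row=1, col=6) -> (row=1, col=7) -> (row=0, col=7)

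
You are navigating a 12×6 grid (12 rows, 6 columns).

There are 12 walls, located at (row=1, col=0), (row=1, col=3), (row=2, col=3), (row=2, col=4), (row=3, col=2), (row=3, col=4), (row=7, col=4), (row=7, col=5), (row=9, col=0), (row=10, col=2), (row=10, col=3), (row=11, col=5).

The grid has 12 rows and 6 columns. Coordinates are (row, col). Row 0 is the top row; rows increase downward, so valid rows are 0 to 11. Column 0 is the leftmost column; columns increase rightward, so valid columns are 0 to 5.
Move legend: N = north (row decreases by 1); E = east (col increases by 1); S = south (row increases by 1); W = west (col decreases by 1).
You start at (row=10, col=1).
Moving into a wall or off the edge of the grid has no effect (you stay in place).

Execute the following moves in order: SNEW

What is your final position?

Start: (row=10, col=1)
  S (south): (row=10, col=1) -> (row=11, col=1)
  N (north): (row=11, col=1) -> (row=10, col=1)
  E (east): blocked, stay at (row=10, col=1)
  W (west): (row=10, col=1) -> (row=10, col=0)
Final: (row=10, col=0)

Answer: Final position: (row=10, col=0)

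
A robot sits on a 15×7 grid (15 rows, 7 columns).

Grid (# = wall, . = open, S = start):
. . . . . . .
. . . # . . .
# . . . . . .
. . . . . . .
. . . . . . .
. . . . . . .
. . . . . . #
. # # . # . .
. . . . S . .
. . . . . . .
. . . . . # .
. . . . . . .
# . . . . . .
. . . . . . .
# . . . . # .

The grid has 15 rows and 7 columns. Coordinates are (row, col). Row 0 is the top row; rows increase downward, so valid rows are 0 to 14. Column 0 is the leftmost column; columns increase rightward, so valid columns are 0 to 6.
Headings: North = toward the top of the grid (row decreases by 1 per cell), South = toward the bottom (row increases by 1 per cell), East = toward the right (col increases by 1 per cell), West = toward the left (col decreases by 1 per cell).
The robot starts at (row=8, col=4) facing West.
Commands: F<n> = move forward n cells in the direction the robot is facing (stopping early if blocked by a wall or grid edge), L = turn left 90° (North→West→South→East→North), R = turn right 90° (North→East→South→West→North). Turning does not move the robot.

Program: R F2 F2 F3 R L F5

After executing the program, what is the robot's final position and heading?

Start: (row=8, col=4), facing West
  R: turn right, now facing North
  F2: move forward 0/2 (blocked), now at (row=8, col=4)
  F2: move forward 0/2 (blocked), now at (row=8, col=4)
  F3: move forward 0/3 (blocked), now at (row=8, col=4)
  R: turn right, now facing East
  L: turn left, now facing North
  F5: move forward 0/5 (blocked), now at (row=8, col=4)
Final: (row=8, col=4), facing North

Answer: Final position: (row=8, col=4), facing North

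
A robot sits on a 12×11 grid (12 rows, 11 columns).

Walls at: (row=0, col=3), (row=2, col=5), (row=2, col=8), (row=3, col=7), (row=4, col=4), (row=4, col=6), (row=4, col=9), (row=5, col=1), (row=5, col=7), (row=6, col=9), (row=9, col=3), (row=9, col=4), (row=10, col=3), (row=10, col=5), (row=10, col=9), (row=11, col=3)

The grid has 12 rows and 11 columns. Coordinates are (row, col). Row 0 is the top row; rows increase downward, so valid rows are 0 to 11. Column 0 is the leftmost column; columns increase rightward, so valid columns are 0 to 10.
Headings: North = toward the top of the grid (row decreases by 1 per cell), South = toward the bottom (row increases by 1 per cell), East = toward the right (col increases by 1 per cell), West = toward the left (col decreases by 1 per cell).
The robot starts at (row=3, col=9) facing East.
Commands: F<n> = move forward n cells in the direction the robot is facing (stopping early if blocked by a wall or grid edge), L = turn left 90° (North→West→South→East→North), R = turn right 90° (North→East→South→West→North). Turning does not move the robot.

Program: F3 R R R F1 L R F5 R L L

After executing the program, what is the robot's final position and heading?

Start: (row=3, col=9), facing East
  F3: move forward 1/3 (blocked), now at (row=3, col=10)
  R: turn right, now facing South
  R: turn right, now facing West
  R: turn right, now facing North
  F1: move forward 1, now at (row=2, col=10)
  L: turn left, now facing West
  R: turn right, now facing North
  F5: move forward 2/5 (blocked), now at (row=0, col=10)
  R: turn right, now facing East
  L: turn left, now facing North
  L: turn left, now facing West
Final: (row=0, col=10), facing West

Answer: Final position: (row=0, col=10), facing West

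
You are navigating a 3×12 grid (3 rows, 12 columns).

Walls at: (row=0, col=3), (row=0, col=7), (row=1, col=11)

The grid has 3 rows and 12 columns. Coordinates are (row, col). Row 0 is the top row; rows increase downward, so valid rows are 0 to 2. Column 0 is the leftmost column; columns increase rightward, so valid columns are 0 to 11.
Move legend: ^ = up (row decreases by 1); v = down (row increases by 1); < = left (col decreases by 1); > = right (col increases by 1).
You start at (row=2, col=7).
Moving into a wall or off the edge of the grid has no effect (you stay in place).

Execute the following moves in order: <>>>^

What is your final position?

Answer: Final position: (row=1, col=9)

Derivation:
Start: (row=2, col=7)
  < (left): (row=2, col=7) -> (row=2, col=6)
  > (right): (row=2, col=6) -> (row=2, col=7)
  > (right): (row=2, col=7) -> (row=2, col=8)
  > (right): (row=2, col=8) -> (row=2, col=9)
  ^ (up): (row=2, col=9) -> (row=1, col=9)
Final: (row=1, col=9)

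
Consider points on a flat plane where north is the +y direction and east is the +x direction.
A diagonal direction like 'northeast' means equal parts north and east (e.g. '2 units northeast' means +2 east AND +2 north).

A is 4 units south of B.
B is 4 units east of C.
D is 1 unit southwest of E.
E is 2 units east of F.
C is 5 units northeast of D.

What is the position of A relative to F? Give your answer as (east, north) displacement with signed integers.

Place F at the origin (east=0, north=0).
  E is 2 units east of F: delta (east=+2, north=+0); E at (east=2, north=0).
  D is 1 unit southwest of E: delta (east=-1, north=-1); D at (east=1, north=-1).
  C is 5 units northeast of D: delta (east=+5, north=+5); C at (east=6, north=4).
  B is 4 units east of C: delta (east=+4, north=+0); B at (east=10, north=4).
  A is 4 units south of B: delta (east=+0, north=-4); A at (east=10, north=0).
Therefore A relative to F: (east=10, north=0).

Answer: A is at (east=10, north=0) relative to F.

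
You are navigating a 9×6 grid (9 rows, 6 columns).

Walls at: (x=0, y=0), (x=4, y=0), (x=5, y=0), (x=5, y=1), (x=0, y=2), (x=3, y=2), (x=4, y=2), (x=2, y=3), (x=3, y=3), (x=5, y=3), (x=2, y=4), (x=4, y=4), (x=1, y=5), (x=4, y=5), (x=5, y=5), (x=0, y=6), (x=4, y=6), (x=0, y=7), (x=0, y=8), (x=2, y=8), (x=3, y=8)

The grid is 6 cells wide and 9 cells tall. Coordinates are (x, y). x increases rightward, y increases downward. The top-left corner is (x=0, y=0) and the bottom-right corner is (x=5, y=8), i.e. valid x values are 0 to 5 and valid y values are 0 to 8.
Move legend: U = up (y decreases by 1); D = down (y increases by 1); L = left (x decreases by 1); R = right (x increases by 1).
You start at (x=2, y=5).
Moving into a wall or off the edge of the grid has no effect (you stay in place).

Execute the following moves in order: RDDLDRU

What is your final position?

Answer: Final position: (x=3, y=6)

Derivation:
Start: (x=2, y=5)
  R (right): (x=2, y=5) -> (x=3, y=5)
  D (down): (x=3, y=5) -> (x=3, y=6)
  D (down): (x=3, y=6) -> (x=3, y=7)
  L (left): (x=3, y=7) -> (x=2, y=7)
  D (down): blocked, stay at (x=2, y=7)
  R (right): (x=2, y=7) -> (x=3, y=7)
  U (up): (x=3, y=7) -> (x=3, y=6)
Final: (x=3, y=6)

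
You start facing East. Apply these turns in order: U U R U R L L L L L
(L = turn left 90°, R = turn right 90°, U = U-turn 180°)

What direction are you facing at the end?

Start: East
  U (U-turn (180°)) -> West
  U (U-turn (180°)) -> East
  R (right (90° clockwise)) -> South
  U (U-turn (180°)) -> North
  R (right (90° clockwise)) -> East
  L (left (90° counter-clockwise)) -> North
  L (left (90° counter-clockwise)) -> West
  L (left (90° counter-clockwise)) -> South
  L (left (90° counter-clockwise)) -> East
  L (left (90° counter-clockwise)) -> North
Final: North

Answer: Final heading: North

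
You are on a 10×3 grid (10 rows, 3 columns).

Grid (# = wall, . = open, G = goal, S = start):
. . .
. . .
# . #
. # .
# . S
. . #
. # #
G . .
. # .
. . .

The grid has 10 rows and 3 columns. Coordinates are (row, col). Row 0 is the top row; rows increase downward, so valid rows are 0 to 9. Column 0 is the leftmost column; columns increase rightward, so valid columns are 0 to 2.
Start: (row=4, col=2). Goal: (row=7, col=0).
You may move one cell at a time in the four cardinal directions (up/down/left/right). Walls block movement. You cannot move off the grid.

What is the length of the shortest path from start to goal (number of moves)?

BFS from (row=4, col=2) until reaching (row=7, col=0):
  Distance 0: (row=4, col=2)
  Distance 1: (row=3, col=2), (row=4, col=1)
  Distance 2: (row=5, col=1)
  Distance 3: (row=5, col=0)
  Distance 4: (row=6, col=0)
  Distance 5: (row=7, col=0)  <- goal reached here
One shortest path (5 moves): (row=4, col=2) -> (row=4, col=1) -> (row=5, col=1) -> (row=5, col=0) -> (row=6, col=0) -> (row=7, col=0)

Answer: Shortest path length: 5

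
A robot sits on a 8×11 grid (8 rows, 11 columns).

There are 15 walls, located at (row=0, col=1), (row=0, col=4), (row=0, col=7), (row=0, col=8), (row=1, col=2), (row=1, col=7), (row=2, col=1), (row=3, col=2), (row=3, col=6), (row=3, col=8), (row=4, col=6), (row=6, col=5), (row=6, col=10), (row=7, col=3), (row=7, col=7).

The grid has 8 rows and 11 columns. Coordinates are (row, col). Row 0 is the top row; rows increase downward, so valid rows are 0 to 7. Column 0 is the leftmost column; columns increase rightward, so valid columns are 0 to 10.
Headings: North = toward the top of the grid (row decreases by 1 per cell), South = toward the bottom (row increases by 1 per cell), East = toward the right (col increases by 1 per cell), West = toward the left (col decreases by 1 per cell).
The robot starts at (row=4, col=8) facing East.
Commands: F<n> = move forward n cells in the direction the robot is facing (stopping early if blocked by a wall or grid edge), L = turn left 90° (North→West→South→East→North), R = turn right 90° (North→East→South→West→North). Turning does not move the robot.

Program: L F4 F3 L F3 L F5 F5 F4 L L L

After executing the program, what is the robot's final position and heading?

Start: (row=4, col=8), facing East
  L: turn left, now facing North
  F4: move forward 0/4 (blocked), now at (row=4, col=8)
  F3: move forward 0/3 (blocked), now at (row=4, col=8)
  L: turn left, now facing West
  F3: move forward 1/3 (blocked), now at (row=4, col=7)
  L: turn left, now facing South
  F5: move forward 2/5 (blocked), now at (row=6, col=7)
  F5: move forward 0/5 (blocked), now at (row=6, col=7)
  F4: move forward 0/4 (blocked), now at (row=6, col=7)
  L: turn left, now facing East
  L: turn left, now facing North
  L: turn left, now facing West
Final: (row=6, col=7), facing West

Answer: Final position: (row=6, col=7), facing West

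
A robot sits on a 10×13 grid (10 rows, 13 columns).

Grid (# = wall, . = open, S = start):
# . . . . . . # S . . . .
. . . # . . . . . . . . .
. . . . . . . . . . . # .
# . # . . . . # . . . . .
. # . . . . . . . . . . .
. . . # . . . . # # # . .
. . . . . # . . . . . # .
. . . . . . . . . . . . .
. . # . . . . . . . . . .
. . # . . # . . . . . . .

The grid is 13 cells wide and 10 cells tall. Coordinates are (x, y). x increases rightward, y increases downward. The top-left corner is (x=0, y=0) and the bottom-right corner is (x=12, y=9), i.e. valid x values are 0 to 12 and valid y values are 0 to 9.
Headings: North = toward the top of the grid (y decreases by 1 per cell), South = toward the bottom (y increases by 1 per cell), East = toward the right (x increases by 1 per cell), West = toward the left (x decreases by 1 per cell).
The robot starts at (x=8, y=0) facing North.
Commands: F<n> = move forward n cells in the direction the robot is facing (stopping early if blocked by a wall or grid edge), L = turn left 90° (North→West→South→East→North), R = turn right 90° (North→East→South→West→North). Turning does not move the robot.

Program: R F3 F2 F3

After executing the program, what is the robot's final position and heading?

Start: (x=8, y=0), facing North
  R: turn right, now facing East
  F3: move forward 3, now at (x=11, y=0)
  F2: move forward 1/2 (blocked), now at (x=12, y=0)
  F3: move forward 0/3 (blocked), now at (x=12, y=0)
Final: (x=12, y=0), facing East

Answer: Final position: (x=12, y=0), facing East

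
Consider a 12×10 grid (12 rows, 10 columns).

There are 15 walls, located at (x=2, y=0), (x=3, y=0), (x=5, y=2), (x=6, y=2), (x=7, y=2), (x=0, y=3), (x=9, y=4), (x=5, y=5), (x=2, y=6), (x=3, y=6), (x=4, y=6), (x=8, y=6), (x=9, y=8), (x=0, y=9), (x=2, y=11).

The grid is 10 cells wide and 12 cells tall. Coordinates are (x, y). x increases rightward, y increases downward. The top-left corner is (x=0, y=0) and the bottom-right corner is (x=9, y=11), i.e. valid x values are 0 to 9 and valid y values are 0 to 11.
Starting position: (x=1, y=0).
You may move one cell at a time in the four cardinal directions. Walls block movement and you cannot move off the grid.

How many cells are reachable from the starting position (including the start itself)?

BFS flood-fill from (x=1, y=0):
  Distance 0: (x=1, y=0)
  Distance 1: (x=0, y=0), (x=1, y=1)
  Distance 2: (x=0, y=1), (x=2, y=1), (x=1, y=2)
  Distance 3: (x=3, y=1), (x=0, y=2), (x=2, y=2), (x=1, y=3)
  Distance 4: (x=4, y=1), (x=3, y=2), (x=2, y=3), (x=1, y=4)
  Distance 5: (x=4, y=0), (x=5, y=1), (x=4, y=2), (x=3, y=3), (x=0, y=4), (x=2, y=4), (x=1, y=5)
  Distance 6: (x=5, y=0), (x=6, y=1), (x=4, y=3), (x=3, y=4), (x=0, y=5), (x=2, y=5), (x=1, y=6)
  Distance 7: (x=6, y=0), (x=7, y=1), (x=5, y=3), (x=4, y=4), (x=3, y=5), (x=0, y=6), (x=1, y=7)
  Distance 8: (x=7, y=0), (x=8, y=1), (x=6, y=3), (x=5, y=4), (x=4, y=5), (x=0, y=7), (x=2, y=7), (x=1, y=8)
  Distance 9: (x=8, y=0), (x=9, y=1), (x=8, y=2), (x=7, y=3), (x=6, y=4), (x=3, y=7), (x=0, y=8), (x=2, y=8), (x=1, y=9)
  Distance 10: (x=9, y=0), (x=9, y=2), (x=8, y=3), (x=7, y=4), (x=6, y=5), (x=4, y=7), (x=3, y=8), (x=2, y=9), (x=1, y=10)
  Distance 11: (x=9, y=3), (x=8, y=4), (x=7, y=5), (x=6, y=6), (x=5, y=7), (x=4, y=8), (x=3, y=9), (x=0, y=10), (x=2, y=10), (x=1, y=11)
  Distance 12: (x=8, y=5), (x=5, y=6), (x=7, y=6), (x=6, y=7), (x=5, y=8), (x=4, y=9), (x=3, y=10), (x=0, y=11)
  Distance 13: (x=9, y=5), (x=7, y=7), (x=6, y=8), (x=5, y=9), (x=4, y=10), (x=3, y=11)
  Distance 14: (x=9, y=6), (x=8, y=7), (x=7, y=8), (x=6, y=9), (x=5, y=10), (x=4, y=11)
  Distance 15: (x=9, y=7), (x=8, y=8), (x=7, y=9), (x=6, y=10), (x=5, y=11)
  Distance 16: (x=8, y=9), (x=7, y=10), (x=6, y=11)
  Distance 17: (x=9, y=9), (x=8, y=10), (x=7, y=11)
  Distance 18: (x=9, y=10), (x=8, y=11)
  Distance 19: (x=9, y=11)
Total reachable: 105 (grid has 105 open cells total)

Answer: Reachable cells: 105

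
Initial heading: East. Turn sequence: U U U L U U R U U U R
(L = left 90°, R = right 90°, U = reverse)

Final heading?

Answer: Final heading: South

Derivation:
Start: East
  U (U-turn (180°)) -> West
  U (U-turn (180°)) -> East
  U (U-turn (180°)) -> West
  L (left (90° counter-clockwise)) -> South
  U (U-turn (180°)) -> North
  U (U-turn (180°)) -> South
  R (right (90° clockwise)) -> West
  U (U-turn (180°)) -> East
  U (U-turn (180°)) -> West
  U (U-turn (180°)) -> East
  R (right (90° clockwise)) -> South
Final: South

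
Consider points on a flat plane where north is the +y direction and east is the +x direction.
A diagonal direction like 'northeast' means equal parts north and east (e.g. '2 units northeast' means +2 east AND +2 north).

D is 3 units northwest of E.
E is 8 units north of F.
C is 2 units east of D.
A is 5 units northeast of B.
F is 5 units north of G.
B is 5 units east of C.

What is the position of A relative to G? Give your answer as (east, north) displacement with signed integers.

Place G at the origin (east=0, north=0).
  F is 5 units north of G: delta (east=+0, north=+5); F at (east=0, north=5).
  E is 8 units north of F: delta (east=+0, north=+8); E at (east=0, north=13).
  D is 3 units northwest of E: delta (east=-3, north=+3); D at (east=-3, north=16).
  C is 2 units east of D: delta (east=+2, north=+0); C at (east=-1, north=16).
  B is 5 units east of C: delta (east=+5, north=+0); B at (east=4, north=16).
  A is 5 units northeast of B: delta (east=+5, north=+5); A at (east=9, north=21).
Therefore A relative to G: (east=9, north=21).

Answer: A is at (east=9, north=21) relative to G.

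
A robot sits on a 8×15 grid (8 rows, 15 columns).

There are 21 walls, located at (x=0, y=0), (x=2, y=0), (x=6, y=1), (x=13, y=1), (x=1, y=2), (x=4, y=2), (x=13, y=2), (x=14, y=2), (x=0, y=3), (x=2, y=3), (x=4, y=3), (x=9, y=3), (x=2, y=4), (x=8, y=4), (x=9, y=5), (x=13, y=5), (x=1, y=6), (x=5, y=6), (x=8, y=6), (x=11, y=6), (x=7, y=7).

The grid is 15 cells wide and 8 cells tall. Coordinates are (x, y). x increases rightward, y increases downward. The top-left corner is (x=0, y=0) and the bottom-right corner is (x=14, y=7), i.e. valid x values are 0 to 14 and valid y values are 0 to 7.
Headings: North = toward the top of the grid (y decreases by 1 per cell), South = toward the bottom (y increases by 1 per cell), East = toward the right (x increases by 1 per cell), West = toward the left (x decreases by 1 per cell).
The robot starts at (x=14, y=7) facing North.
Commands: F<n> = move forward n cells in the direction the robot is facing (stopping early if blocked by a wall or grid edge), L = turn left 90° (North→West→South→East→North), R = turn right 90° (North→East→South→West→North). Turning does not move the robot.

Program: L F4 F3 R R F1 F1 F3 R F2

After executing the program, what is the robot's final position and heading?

Answer: Final position: (x=13, y=7), facing South

Derivation:
Start: (x=14, y=7), facing North
  L: turn left, now facing West
  F4: move forward 4, now at (x=10, y=7)
  F3: move forward 2/3 (blocked), now at (x=8, y=7)
  R: turn right, now facing North
  R: turn right, now facing East
  F1: move forward 1, now at (x=9, y=7)
  F1: move forward 1, now at (x=10, y=7)
  F3: move forward 3, now at (x=13, y=7)
  R: turn right, now facing South
  F2: move forward 0/2 (blocked), now at (x=13, y=7)
Final: (x=13, y=7), facing South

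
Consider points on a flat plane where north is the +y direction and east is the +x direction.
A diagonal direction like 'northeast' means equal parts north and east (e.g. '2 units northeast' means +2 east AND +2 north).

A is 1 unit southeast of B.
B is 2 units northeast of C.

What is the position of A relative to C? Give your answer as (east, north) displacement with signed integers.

Answer: A is at (east=3, north=1) relative to C.

Derivation:
Place C at the origin (east=0, north=0).
  B is 2 units northeast of C: delta (east=+2, north=+2); B at (east=2, north=2).
  A is 1 unit southeast of B: delta (east=+1, north=-1); A at (east=3, north=1).
Therefore A relative to C: (east=3, north=1).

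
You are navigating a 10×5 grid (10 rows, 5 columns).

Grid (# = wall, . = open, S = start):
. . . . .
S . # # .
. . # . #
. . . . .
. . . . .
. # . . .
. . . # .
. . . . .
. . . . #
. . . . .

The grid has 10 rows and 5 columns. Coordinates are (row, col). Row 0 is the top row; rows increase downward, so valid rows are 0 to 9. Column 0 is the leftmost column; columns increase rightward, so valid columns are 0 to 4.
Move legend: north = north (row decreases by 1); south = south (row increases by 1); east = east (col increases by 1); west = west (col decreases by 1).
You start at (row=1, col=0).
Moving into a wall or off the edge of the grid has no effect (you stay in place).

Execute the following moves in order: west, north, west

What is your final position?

Start: (row=1, col=0)
  west (west): blocked, stay at (row=1, col=0)
  north (north): (row=1, col=0) -> (row=0, col=0)
  west (west): blocked, stay at (row=0, col=0)
Final: (row=0, col=0)

Answer: Final position: (row=0, col=0)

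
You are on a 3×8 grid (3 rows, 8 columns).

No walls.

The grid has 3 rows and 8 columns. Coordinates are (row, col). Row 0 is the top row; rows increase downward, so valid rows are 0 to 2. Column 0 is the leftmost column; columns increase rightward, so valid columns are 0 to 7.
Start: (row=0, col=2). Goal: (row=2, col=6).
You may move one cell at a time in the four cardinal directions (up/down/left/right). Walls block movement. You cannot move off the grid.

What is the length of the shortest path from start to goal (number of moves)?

BFS from (row=0, col=2) until reaching (row=2, col=6):
  Distance 0: (row=0, col=2)
  Distance 1: (row=0, col=1), (row=0, col=3), (row=1, col=2)
  Distance 2: (row=0, col=0), (row=0, col=4), (row=1, col=1), (row=1, col=3), (row=2, col=2)
  Distance 3: (row=0, col=5), (row=1, col=0), (row=1, col=4), (row=2, col=1), (row=2, col=3)
  Distance 4: (row=0, col=6), (row=1, col=5), (row=2, col=0), (row=2, col=4)
  Distance 5: (row=0, col=7), (row=1, col=6), (row=2, col=5)
  Distance 6: (row=1, col=7), (row=2, col=6)  <- goal reached here
One shortest path (6 moves): (row=0, col=2) -> (row=0, col=3) -> (row=0, col=4) -> (row=0, col=5) -> (row=0, col=6) -> (row=1, col=6) -> (row=2, col=6)

Answer: Shortest path length: 6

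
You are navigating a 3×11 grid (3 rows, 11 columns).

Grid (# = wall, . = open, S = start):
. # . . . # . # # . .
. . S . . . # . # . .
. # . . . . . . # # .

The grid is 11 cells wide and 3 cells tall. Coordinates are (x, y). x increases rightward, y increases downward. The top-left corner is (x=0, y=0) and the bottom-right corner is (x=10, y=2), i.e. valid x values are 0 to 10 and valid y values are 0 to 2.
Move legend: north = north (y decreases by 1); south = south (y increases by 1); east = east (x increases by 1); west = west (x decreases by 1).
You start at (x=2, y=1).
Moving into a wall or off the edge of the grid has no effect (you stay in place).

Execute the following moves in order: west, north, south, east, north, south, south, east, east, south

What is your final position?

Answer: Final position: (x=4, y=2)

Derivation:
Start: (x=2, y=1)
  west (west): (x=2, y=1) -> (x=1, y=1)
  north (north): blocked, stay at (x=1, y=1)
  south (south): blocked, stay at (x=1, y=1)
  east (east): (x=1, y=1) -> (x=2, y=1)
  north (north): (x=2, y=1) -> (x=2, y=0)
  south (south): (x=2, y=0) -> (x=2, y=1)
  south (south): (x=2, y=1) -> (x=2, y=2)
  east (east): (x=2, y=2) -> (x=3, y=2)
  east (east): (x=3, y=2) -> (x=4, y=2)
  south (south): blocked, stay at (x=4, y=2)
Final: (x=4, y=2)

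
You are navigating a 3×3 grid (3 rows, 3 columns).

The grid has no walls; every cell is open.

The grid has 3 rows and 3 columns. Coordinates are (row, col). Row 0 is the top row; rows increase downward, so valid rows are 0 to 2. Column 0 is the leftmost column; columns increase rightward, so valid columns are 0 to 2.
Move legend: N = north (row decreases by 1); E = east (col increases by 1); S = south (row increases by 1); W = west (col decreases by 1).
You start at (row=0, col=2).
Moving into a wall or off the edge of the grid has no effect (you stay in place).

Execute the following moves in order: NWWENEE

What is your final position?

Start: (row=0, col=2)
  N (north): blocked, stay at (row=0, col=2)
  W (west): (row=0, col=2) -> (row=0, col=1)
  W (west): (row=0, col=1) -> (row=0, col=0)
  E (east): (row=0, col=0) -> (row=0, col=1)
  N (north): blocked, stay at (row=0, col=1)
  E (east): (row=0, col=1) -> (row=0, col=2)
  E (east): blocked, stay at (row=0, col=2)
Final: (row=0, col=2)

Answer: Final position: (row=0, col=2)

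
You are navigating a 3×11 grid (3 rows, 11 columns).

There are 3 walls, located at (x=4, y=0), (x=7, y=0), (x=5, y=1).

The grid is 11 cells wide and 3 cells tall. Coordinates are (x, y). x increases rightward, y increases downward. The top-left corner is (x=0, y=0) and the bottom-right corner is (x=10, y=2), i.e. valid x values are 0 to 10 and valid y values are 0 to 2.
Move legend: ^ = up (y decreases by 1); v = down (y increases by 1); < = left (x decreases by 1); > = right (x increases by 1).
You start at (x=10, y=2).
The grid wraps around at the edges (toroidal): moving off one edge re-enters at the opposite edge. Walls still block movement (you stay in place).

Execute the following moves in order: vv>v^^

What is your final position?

Answer: Final position: (x=0, y=0)

Derivation:
Start: (x=10, y=2)
  v (down): (x=10, y=2) -> (x=10, y=0)
  v (down): (x=10, y=0) -> (x=10, y=1)
  > (right): (x=10, y=1) -> (x=0, y=1)
  v (down): (x=0, y=1) -> (x=0, y=2)
  ^ (up): (x=0, y=2) -> (x=0, y=1)
  ^ (up): (x=0, y=1) -> (x=0, y=0)
Final: (x=0, y=0)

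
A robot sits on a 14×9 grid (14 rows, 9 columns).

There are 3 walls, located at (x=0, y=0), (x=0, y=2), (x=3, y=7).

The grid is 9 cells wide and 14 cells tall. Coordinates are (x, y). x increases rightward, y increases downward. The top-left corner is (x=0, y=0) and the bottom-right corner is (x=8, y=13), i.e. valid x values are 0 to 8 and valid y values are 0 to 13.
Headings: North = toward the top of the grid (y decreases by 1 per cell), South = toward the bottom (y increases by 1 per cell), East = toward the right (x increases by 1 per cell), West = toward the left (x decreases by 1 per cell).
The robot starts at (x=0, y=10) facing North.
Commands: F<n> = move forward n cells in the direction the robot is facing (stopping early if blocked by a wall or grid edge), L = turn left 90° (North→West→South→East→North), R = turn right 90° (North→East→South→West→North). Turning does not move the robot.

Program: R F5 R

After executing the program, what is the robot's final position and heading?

Answer: Final position: (x=5, y=10), facing South

Derivation:
Start: (x=0, y=10), facing North
  R: turn right, now facing East
  F5: move forward 5, now at (x=5, y=10)
  R: turn right, now facing South
Final: (x=5, y=10), facing South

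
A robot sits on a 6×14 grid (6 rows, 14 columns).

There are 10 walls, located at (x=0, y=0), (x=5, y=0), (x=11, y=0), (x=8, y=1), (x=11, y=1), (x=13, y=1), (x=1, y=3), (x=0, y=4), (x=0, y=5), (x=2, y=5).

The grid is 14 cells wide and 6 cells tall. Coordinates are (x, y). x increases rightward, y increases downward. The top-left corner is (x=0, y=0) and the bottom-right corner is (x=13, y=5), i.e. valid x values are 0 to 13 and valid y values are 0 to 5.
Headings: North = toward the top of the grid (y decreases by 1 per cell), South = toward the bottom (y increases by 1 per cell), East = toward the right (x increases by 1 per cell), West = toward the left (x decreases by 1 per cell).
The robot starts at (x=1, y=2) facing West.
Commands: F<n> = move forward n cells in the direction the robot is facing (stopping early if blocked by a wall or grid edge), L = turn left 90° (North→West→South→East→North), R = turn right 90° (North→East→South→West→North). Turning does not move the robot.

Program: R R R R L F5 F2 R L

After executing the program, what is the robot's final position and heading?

Answer: Final position: (x=1, y=2), facing South

Derivation:
Start: (x=1, y=2), facing West
  R: turn right, now facing North
  R: turn right, now facing East
  R: turn right, now facing South
  R: turn right, now facing West
  L: turn left, now facing South
  F5: move forward 0/5 (blocked), now at (x=1, y=2)
  F2: move forward 0/2 (blocked), now at (x=1, y=2)
  R: turn right, now facing West
  L: turn left, now facing South
Final: (x=1, y=2), facing South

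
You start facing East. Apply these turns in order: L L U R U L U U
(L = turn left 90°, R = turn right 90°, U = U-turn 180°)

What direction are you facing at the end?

Answer: Final heading: West

Derivation:
Start: East
  L (left (90° counter-clockwise)) -> North
  L (left (90° counter-clockwise)) -> West
  U (U-turn (180°)) -> East
  R (right (90° clockwise)) -> South
  U (U-turn (180°)) -> North
  L (left (90° counter-clockwise)) -> West
  U (U-turn (180°)) -> East
  U (U-turn (180°)) -> West
Final: West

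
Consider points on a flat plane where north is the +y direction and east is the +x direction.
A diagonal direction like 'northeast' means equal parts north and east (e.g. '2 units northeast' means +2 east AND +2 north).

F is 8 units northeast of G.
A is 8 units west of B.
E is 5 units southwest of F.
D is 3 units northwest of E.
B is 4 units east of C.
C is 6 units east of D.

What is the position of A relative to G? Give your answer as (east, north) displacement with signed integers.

Answer: A is at (east=2, north=6) relative to G.

Derivation:
Place G at the origin (east=0, north=0).
  F is 8 units northeast of G: delta (east=+8, north=+8); F at (east=8, north=8).
  E is 5 units southwest of F: delta (east=-5, north=-5); E at (east=3, north=3).
  D is 3 units northwest of E: delta (east=-3, north=+3); D at (east=0, north=6).
  C is 6 units east of D: delta (east=+6, north=+0); C at (east=6, north=6).
  B is 4 units east of C: delta (east=+4, north=+0); B at (east=10, north=6).
  A is 8 units west of B: delta (east=-8, north=+0); A at (east=2, north=6).
Therefore A relative to G: (east=2, north=6).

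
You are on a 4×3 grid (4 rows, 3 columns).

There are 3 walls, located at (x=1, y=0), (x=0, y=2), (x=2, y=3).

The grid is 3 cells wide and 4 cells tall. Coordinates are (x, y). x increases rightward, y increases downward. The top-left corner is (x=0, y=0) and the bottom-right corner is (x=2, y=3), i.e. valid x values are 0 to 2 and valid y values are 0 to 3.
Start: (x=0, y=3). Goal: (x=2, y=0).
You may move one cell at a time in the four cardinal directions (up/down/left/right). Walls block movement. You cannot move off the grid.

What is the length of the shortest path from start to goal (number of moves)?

Answer: Shortest path length: 5

Derivation:
BFS from (x=0, y=3) until reaching (x=2, y=0):
  Distance 0: (x=0, y=3)
  Distance 1: (x=1, y=3)
  Distance 2: (x=1, y=2)
  Distance 3: (x=1, y=1), (x=2, y=2)
  Distance 4: (x=0, y=1), (x=2, y=1)
  Distance 5: (x=0, y=0), (x=2, y=0)  <- goal reached here
One shortest path (5 moves): (x=0, y=3) -> (x=1, y=3) -> (x=1, y=2) -> (x=2, y=2) -> (x=2, y=1) -> (x=2, y=0)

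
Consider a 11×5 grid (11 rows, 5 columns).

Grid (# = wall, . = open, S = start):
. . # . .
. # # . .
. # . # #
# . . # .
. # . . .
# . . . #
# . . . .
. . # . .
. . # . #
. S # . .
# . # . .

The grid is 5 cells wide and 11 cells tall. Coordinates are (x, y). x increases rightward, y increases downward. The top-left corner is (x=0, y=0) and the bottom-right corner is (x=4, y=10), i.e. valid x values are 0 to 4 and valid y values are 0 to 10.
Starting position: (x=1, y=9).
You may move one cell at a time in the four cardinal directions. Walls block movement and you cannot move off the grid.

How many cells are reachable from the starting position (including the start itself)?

Answer: Reachable cells: 28

Derivation:
BFS flood-fill from (x=1, y=9):
  Distance 0: (x=1, y=9)
  Distance 1: (x=1, y=8), (x=0, y=9), (x=1, y=10)
  Distance 2: (x=1, y=7), (x=0, y=8)
  Distance 3: (x=1, y=6), (x=0, y=7)
  Distance 4: (x=1, y=5), (x=2, y=6)
  Distance 5: (x=2, y=5), (x=3, y=6)
  Distance 6: (x=2, y=4), (x=3, y=5), (x=4, y=6), (x=3, y=7)
  Distance 7: (x=2, y=3), (x=3, y=4), (x=4, y=7), (x=3, y=8)
  Distance 8: (x=2, y=2), (x=1, y=3), (x=4, y=4), (x=3, y=9)
  Distance 9: (x=4, y=3), (x=4, y=9), (x=3, y=10)
  Distance 10: (x=4, y=10)
Total reachable: 28 (grid has 37 open cells total)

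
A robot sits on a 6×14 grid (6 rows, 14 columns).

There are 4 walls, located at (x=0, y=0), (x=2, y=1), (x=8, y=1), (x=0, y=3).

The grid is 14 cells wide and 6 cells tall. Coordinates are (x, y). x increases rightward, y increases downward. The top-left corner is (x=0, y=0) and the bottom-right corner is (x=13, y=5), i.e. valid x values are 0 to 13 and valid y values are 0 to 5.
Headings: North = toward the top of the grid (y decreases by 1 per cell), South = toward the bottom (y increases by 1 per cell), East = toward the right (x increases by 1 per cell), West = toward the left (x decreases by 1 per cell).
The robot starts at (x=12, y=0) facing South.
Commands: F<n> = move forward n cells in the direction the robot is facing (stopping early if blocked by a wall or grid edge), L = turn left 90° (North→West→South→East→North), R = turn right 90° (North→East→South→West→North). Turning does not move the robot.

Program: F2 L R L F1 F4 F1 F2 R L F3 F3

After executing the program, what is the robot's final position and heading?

Start: (x=12, y=0), facing South
  F2: move forward 2, now at (x=12, y=2)
  L: turn left, now facing East
  R: turn right, now facing South
  L: turn left, now facing East
  F1: move forward 1, now at (x=13, y=2)
  F4: move forward 0/4 (blocked), now at (x=13, y=2)
  F1: move forward 0/1 (blocked), now at (x=13, y=2)
  F2: move forward 0/2 (blocked), now at (x=13, y=2)
  R: turn right, now facing South
  L: turn left, now facing East
  F3: move forward 0/3 (blocked), now at (x=13, y=2)
  F3: move forward 0/3 (blocked), now at (x=13, y=2)
Final: (x=13, y=2), facing East

Answer: Final position: (x=13, y=2), facing East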